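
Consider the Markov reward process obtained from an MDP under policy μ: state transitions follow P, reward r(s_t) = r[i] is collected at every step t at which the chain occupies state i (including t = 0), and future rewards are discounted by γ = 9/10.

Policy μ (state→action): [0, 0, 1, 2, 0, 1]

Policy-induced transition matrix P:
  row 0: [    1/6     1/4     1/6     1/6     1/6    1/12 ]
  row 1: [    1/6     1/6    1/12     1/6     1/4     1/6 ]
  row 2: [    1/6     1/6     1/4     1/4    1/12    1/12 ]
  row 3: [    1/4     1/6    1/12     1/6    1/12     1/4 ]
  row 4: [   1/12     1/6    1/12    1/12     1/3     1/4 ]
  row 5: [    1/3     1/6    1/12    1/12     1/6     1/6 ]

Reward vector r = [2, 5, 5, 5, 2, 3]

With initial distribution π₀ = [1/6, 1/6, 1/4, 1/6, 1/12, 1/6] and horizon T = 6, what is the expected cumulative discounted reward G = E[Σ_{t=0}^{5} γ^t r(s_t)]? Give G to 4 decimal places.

t=0: π = [0.1667, 0.1667, 0.2500, 0.1667, 0.0833, 0.1667], E[r] = 3.9167, γ^t·E[r] = 3.916667, running G = 3.916667
t=1: π = [0.2014, 0.1806, 0.1389, 0.1667, 0.1597, 0.1528], E[r] = 3.6111, γ^t·E[r] = 3.250000, running G = 7.166667
t=2: π = [0.1927, 0.1834, 0.1233, 0.1522, 0.1829, 0.1655], E[r] = 3.5422, γ^t·E[r] = 2.869219, running G = 10.035885
t=3: π = [0.1917, 0.1827, 0.1199, 0.1479, 0.1895, 0.1683], E[r] = 3.5200, γ^t·E[r] = 2.566055, running G = 12.601940
t=4: π = [0.1912, 0.1826, 0.1193, 0.1469, 0.1912, 0.1688], E[r] = 3.5152, γ^t·E[r] = 2.306309, running G = 14.908249
t=5: π = [0.1911, 0.1826, 0.1192, 0.1466, 0.1916, 0.1690], E[r] = 3.5141, γ^t·E[r] = 2.075017, running G = 16.983266

G = 16.9833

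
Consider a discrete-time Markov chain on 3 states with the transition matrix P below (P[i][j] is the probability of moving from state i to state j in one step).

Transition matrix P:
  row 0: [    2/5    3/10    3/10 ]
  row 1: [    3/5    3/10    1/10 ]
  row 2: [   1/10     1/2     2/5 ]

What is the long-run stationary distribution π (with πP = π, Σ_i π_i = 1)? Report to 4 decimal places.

Balance equations π_j = Σ_i π_i·P[i][j]:
  π_0 = 2/5·π_0 + 3/5·π_1 + 1/10·π_2
  π_1 = 3/10·π_0 + 3/10·π_1 + 1/2·π_2
  normalize: π_0 + π_1 + π_2 = 1
Solving the linear system gives exactly π = [37/94, 33/94, 12/47].

π = [0.3936, 0.3511, 0.2553]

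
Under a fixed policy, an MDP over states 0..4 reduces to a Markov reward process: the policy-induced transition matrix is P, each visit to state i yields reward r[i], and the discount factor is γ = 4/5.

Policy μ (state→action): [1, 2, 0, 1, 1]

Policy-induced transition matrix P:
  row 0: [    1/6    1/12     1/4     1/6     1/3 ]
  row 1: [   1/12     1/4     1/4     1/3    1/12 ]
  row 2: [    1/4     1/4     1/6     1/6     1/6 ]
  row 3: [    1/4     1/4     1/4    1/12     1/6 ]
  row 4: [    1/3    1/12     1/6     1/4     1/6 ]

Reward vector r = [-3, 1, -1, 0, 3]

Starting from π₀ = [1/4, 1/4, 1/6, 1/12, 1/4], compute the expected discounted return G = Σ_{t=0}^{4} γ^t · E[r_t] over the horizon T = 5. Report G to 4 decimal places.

t=0: π = [0.2500, 0.2500, 0.1667, 0.0833, 0.2500], E[r] = 0.0833, γ^t·E[r] = 0.083333, running G = 0.083333
t=1: π = [0.2083, 0.1667, 0.2153, 0.2222, 0.1875], E[r] = -0.1111, γ^t·E[r] = -0.088889, running G = -0.005556
t=2: π = [0.2205, 0.1840, 0.2164, 0.1916, 0.1875], E[r] = -0.1314, γ^t·E[r] = -0.084074, running G = -0.089630
t=3: π = [0.2166, 0.1820, 0.2163, 0.1970, 0.1881], E[r] = -0.1198, γ^t·E[r] = -0.061358, running G = -0.150988
t=4: π = [0.2173, 0.1826, 0.2163, 0.1963, 0.1876], E[r] = -0.1228, γ^t·E[r] = -0.050309, running G = -0.201297

G = -0.2013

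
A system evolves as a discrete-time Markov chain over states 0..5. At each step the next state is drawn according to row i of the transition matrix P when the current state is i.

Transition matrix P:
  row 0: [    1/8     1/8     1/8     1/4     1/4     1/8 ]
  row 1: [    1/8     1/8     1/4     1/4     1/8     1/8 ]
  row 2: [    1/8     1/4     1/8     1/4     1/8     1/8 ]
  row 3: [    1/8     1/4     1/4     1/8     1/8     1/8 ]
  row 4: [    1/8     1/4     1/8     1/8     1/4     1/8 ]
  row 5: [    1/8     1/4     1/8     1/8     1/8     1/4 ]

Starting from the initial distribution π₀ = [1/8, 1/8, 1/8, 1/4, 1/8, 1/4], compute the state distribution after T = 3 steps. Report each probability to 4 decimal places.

t=0: π = [0.1250, 0.1250, 0.1250, 0.2500, 0.1250, 0.2500]
t=1: π = [0.1250, 0.2188, 0.1719, 0.1719, 0.1563, 0.1563]
t=2: π = [0.1250, 0.2070, 0.1738, 0.1895, 0.1602, 0.1445]
t=3: π = [0.1250, 0.2085, 0.1746, 0.1882, 0.1606, 0.1431]

π = [0.1250, 0.2085, 0.1746, 0.1882, 0.1606, 0.1431]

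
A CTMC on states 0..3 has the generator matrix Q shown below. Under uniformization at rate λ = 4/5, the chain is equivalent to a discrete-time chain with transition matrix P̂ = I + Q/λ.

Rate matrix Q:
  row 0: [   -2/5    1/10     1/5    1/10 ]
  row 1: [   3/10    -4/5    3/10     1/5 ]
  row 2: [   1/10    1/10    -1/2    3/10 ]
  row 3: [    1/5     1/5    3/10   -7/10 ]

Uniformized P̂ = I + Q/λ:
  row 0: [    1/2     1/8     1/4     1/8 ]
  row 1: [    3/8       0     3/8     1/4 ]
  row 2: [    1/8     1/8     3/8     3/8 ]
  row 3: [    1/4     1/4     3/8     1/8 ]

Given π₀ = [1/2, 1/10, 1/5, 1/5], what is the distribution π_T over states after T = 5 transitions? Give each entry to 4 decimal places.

t=0: π = [0.5000, 0.1000, 0.2000, 0.2000]
t=1: π = [0.3625, 0.1375, 0.3125, 0.1875]
t=2: π = [0.3188, 0.1313, 0.3297, 0.2203]
t=3: π = [0.3049, 0.1361, 0.3352, 0.2238]
t=4: π = [0.3013, 0.1360, 0.3369, 0.2258]
t=5: π = [0.3002, 0.1362, 0.3373, 0.2262]

π = [0.3002, 0.1362, 0.3373, 0.2262]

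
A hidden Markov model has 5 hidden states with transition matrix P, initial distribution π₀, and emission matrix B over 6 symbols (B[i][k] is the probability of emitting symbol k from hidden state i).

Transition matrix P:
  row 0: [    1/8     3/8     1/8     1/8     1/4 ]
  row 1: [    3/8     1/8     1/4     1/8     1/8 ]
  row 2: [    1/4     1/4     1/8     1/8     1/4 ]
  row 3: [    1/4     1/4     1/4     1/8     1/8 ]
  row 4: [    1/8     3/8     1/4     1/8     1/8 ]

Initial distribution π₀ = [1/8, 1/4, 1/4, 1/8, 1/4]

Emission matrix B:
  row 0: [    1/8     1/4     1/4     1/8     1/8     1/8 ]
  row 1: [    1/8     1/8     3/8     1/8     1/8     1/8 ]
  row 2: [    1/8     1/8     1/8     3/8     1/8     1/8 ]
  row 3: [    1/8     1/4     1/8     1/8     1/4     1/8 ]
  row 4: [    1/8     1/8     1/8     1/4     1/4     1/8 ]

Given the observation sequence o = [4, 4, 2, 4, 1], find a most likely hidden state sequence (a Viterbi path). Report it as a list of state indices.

t=0: δ = [1.562e-02, 3.125e-02, 3.125e-02, 3.125e-02, 6.250e-02]  (obs o_0=4)
t=1: δ = [1.465e-03, 2.930e-03, 1.953e-03, 1.953e-03, 1.953e-03]  ψ = [1, 4, 4, 4, 2]  (obs o_1=4)
t=2: δ = [2.747e-04, 2.747e-04, 9.155e-05, 4.578e-05, 6.104e-05]  ψ = [1, 4, 1, 1, 2]  (obs o_2=2)
t=3: δ = [1.287e-05, 1.287e-05, 8.583e-06, 8.583e-06, 1.717e-05]  ψ = [1, 0, 1, 0, 0]  (obs o_3=4)
t=4: δ = [1.207e-06, 8.047e-07, 5.364e-07, 5.364e-07, 4.023e-07]  ψ = [1, 4, 4, 4, 0]  (obs o_4=1)
backtrack: best end state = 0; path = [4, 1, 0, 1, 0]

path = [4, 1, 0, 1, 0]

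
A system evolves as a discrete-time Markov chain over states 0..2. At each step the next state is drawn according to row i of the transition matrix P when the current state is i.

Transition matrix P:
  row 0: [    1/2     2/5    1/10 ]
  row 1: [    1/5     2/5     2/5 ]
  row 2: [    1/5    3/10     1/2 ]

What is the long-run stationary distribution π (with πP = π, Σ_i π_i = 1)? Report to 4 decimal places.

Balance equations π_j = Σ_i π_i·P[i][j]:
  π_0 = 1/2·π_0 + 1/5·π_1 + 1/5·π_2
  π_1 = 2/5·π_0 + 2/5·π_1 + 3/10·π_2
  normalize: π_0 + π_1 + π_2 = 1
Solving the linear system gives exactly π = [2/7, 23/63, 22/63].

π = [0.2857, 0.3651, 0.3492]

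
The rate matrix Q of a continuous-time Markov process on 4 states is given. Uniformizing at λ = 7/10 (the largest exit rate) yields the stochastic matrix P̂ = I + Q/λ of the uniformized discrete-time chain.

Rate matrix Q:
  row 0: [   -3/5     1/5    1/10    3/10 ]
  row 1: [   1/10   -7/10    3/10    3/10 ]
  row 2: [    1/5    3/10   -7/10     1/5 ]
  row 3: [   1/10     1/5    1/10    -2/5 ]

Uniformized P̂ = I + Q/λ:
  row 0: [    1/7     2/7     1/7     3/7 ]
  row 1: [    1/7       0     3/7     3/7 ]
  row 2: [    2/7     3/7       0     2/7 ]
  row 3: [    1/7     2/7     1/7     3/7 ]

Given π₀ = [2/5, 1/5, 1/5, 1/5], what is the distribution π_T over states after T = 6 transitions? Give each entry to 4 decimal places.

π = [0.1693, 0.2427, 0.1859, 0.4021]

t=0: π = [0.4000, 0.2000, 0.2000, 0.2000]
t=1: π = [0.1714, 0.2571, 0.1714, 0.4000]
t=2: π = [0.1673, 0.2367, 0.1918, 0.4041]
t=3: π = [0.1703, 0.2455, 0.1831, 0.4012]
t=4: π = [0.1690, 0.2417, 0.1868, 0.4024]
t=5: π = [0.1695, 0.2433, 0.1852, 0.4019]
t=6: π = [0.1693, 0.2427, 0.1859, 0.4021]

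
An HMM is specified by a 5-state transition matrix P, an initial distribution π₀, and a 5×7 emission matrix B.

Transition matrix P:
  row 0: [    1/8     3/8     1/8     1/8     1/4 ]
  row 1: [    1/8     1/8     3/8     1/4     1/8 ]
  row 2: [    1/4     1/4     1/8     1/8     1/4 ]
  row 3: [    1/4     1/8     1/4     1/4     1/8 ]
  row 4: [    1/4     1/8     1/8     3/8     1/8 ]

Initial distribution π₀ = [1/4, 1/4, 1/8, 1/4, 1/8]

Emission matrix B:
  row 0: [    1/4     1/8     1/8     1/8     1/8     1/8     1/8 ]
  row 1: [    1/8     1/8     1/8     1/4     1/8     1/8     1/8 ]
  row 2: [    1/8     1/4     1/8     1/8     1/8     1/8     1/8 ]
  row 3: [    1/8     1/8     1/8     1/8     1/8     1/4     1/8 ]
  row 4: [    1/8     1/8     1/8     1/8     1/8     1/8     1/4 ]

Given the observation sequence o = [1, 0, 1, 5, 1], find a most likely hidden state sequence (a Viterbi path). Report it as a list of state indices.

path = [0, 1, 2, 1, 2]

t=0: δ = [3.125e-02, 3.125e-02, 3.125e-02, 3.125e-02, 1.562e-02]  (obs o_0=1)
t=1: δ = [1.953e-03, 1.465e-03, 1.465e-03, 9.766e-04, 9.766e-04]  ψ = [2, 0, 1, 1, 0]  (obs o_1=0)
t=2: δ = [4.578e-05, 9.155e-05, 1.373e-04, 4.578e-05, 6.104e-05]  ψ = [2, 0, 1, 1, 0]  (obs o_2=1)
t=3: δ = [4.292e-06, 4.292e-06, 4.292e-06, 5.722e-06, 4.292e-06]  ψ = [2, 2, 1, 1, 2]  (obs o_3=5)
t=4: δ = [1.788e-07, 2.012e-07, 4.023e-07, 2.012e-07, 1.341e-07]  ψ = [3, 0, 1, 4, 0]  (obs o_4=1)
backtrack: best end state = 2; path = [0, 1, 2, 1, 2]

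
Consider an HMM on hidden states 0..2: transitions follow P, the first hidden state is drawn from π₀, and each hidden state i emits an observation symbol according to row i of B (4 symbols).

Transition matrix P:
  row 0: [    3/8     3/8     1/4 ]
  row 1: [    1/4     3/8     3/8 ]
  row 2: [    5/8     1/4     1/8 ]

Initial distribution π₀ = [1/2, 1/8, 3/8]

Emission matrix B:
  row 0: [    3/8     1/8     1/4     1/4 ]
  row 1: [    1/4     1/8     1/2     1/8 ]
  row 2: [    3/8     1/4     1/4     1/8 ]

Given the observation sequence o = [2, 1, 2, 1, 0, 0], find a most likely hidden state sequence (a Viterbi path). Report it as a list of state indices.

t=0: δ = [1.250e-01, 6.250e-02, 9.375e-02]  (obs o_0=2)
t=1: δ = [7.324e-03, 5.859e-03, 7.812e-03]  ψ = [2, 0, 0]  (obs o_1=1)
t=2: δ = [1.221e-03, 1.373e-03, 5.493e-04]  ψ = [2, 0, 1]  (obs o_2=2)
t=3: δ = [5.722e-05, 6.437e-05, 1.287e-04]  ψ = [0, 1, 1]  (obs o_3=1)
t=4: δ = [3.017e-05, 8.047e-06, 9.052e-06]  ψ = [2, 2, 1]  (obs o_4=0)
t=5: δ = [4.243e-06, 2.829e-06, 2.829e-06]  ψ = [0, 0, 0]  (obs o_5=0)
backtrack: best end state = 0; path = [2, 0, 1, 2, 0, 0]

path = [2, 0, 1, 2, 0, 0]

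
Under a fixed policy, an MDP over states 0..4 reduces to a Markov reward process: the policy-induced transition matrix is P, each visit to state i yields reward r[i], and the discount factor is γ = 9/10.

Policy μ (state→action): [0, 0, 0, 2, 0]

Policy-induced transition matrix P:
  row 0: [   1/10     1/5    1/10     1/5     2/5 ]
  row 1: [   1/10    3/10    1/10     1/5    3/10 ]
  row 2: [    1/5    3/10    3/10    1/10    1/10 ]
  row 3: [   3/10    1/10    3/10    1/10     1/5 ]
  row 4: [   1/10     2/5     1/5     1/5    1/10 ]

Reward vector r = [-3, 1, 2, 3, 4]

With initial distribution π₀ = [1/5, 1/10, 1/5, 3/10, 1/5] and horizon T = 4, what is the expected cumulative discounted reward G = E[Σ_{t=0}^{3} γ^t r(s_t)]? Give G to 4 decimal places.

t=0: π = [0.2000, 0.1000, 0.2000, 0.3000, 0.2000], E[r] = 1.6000, γ^t·E[r] = 1.600000, running G = 1.600000
t=1: π = [0.1800, 0.2400, 0.2200, 0.1500, 0.2100], E[r] = 1.4300, γ^t·E[r] = 1.287000, running G = 2.887000
t=2: π = [0.1520, 0.2730, 0.1950, 0.1630, 0.2170], E[r] = 1.5640, γ^t·E[r] = 1.266840, running G = 4.153840
t=3: π = [0.1521, 0.2739, 0.1933, 0.1642, 0.2165], E[r] = 1.5628, γ^t·E[r] = 1.139281, running G = 5.293121

G = 5.2931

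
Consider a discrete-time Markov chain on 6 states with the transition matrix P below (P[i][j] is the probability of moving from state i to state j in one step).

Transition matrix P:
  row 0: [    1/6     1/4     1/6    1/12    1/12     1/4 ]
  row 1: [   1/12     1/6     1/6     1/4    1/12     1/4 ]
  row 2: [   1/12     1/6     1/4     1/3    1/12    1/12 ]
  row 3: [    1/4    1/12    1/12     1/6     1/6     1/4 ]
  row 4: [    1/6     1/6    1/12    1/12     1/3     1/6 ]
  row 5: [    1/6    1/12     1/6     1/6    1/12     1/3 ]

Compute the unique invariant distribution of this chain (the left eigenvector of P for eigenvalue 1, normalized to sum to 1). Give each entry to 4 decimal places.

π = [0.1568, 0.1453, 0.1535, 0.1804, 0.1312, 0.2329]

Balance equations π_j = Σ_i π_i·P[i][j]:
  π_0 = 1/6·π_0 + 1/12·π_1 + 1/12·π_2 + 1/4·π_3 + 1/6·π_4 + 1/6·π_5
  π_1 = 1/4·π_0 + 1/6·π_1 + 1/6·π_2 + 1/12·π_3 + 1/6·π_4 + 1/12·π_5
  π_2 = 1/6·π_0 + 1/6·π_1 + 1/4·π_2 + 1/12·π_3 + 1/12·π_4 + 1/6·π_5
  π_3 = 1/12·π_0 + 1/4·π_1 + 1/3·π_2 + 1/6·π_3 + 1/12·π_4 + 1/6·π_5
  π_4 = 1/12·π_0 + 1/12·π_1 + 1/12·π_2 + 1/6·π_3 + 1/3·π_4 + 1/12·π_5
  normalize: π_0 + π_1 + π_2 + π_3 + π_4 + π_5 = 1
Solving the linear system gives exactly π = [12882/82157, 11937/82157, 12611/82157, 14818/82157, 10775/82157, 19134/82157].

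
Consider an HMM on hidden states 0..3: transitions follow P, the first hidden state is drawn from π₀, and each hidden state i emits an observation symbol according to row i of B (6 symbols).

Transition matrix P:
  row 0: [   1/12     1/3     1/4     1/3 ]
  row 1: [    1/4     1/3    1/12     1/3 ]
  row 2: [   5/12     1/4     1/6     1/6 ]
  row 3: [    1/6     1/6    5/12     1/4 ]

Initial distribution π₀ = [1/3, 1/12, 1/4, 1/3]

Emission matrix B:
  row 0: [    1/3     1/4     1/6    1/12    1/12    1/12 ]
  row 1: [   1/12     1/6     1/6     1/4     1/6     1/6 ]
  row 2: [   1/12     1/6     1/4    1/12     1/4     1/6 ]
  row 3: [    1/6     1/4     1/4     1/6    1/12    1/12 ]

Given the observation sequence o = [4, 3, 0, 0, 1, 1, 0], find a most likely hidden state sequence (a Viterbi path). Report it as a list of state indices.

t=0: δ = [2.778e-02, 1.389e-02, 6.250e-02, 2.778e-02]  (obs o_0=4)
t=1: δ = [2.170e-03, 3.906e-03, 9.645e-04, 1.736e-03]  ψ = [2, 2, 3, 2]  (obs o_1=3)
t=2: δ = [3.255e-04, 1.085e-04, 6.028e-05, 2.170e-04]  ψ = [1, 1, 3, 1]  (obs o_2=0)
t=3: δ = [1.206e-05, 9.042e-06, 7.535e-06, 1.808e-05]  ψ = [3, 0, 3, 0]  (obs o_3=0)
t=4: δ = [7.849e-07, 6.698e-07, 1.256e-06, 1.130e-06]  ψ = [2, 0, 3, 3]  (obs o_4=1)
t=5: δ = [1.308e-07, 5.233e-08, 7.849e-08, 7.064e-08]  ψ = [2, 2, 3, 3]  (obs o_5=1)
t=6: δ = [1.090e-08, 3.634e-09, 2.725e-09, 7.268e-09]  ψ = [2, 0, 0, 0]  (obs o_6=0)
backtrack: best end state = 0; path = [2, 1, 0, 3, 3, 2, 0]

path = [2, 1, 0, 3, 3, 2, 0]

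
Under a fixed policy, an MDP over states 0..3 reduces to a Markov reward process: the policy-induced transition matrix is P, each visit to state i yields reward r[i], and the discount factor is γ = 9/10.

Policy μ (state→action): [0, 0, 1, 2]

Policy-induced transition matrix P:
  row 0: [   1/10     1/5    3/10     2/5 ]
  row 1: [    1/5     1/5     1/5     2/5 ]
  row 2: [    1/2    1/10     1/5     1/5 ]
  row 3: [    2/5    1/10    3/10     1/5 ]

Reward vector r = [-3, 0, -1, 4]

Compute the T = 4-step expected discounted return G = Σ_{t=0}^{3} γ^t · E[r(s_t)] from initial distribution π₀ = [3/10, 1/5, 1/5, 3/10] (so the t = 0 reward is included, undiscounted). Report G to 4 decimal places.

G = 0.1278

t=0: π = [0.3000, 0.2000, 0.2000, 0.3000], E[r] = 0.1000, γ^t·E[r] = 0.100000, running G = 0.100000
t=1: π = [0.2900, 0.1500, 0.2600, 0.3000], E[r] = 0.0700, γ^t·E[r] = 0.063000, running G = 0.163000
t=2: π = [0.3090, 0.1440, 0.2590, 0.2880], E[r] = -0.0340, γ^t·E[r] = -0.027540, running G = 0.135460
t=3: π = [0.3044, 0.1453, 0.2597, 0.2906], E[r] = -0.0105, γ^t·E[r] = -0.007655, running G = 0.127806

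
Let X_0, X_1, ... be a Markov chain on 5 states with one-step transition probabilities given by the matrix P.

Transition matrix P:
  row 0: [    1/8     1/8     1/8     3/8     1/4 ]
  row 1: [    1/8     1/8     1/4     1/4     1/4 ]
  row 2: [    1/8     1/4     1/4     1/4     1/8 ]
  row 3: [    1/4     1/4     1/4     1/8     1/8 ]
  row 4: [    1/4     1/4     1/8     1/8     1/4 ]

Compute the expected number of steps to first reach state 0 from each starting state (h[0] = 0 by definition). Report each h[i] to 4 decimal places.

First-step conditioning: h[0] = 0; for i ≠ 0, h[i] = 1 + Σ_k P[i][k]·h[k].
  h[1] = 1 + 1/8·h[1] + 1/4·h[2] + 1/4·h[3] + 1/4·h[4]
  h[2] = 1 + 1/4·h[1] + 1/4·h[2] + 1/4·h[3] + 1/8·h[4]
  h[3] = 1 + 1/4·h[1] + 1/4·h[2] + 1/8·h[3] + 1/8·h[4]
  h[4] = 1 + 1/4·h[1] + 1/8·h[2] + 1/8·h[3] + 1/4·h[4]
Solving the 4×4 linear system over states ≠ 0 gives exactly h = [0, 4472/781, 4536/781, 4032/781, 360/71] (h[0] = 0 is the target).

h = [0.0000, 5.7260, 5.8079, 5.1626, 5.0704]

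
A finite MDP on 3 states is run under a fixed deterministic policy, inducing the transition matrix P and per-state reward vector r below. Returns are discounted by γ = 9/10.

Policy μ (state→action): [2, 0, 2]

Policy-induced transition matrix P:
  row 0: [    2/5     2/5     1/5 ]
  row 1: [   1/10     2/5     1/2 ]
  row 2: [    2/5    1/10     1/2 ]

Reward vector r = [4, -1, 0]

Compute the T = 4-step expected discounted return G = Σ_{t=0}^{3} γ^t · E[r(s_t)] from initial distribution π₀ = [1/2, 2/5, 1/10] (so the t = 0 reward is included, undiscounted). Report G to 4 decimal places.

t=0: π = [0.5000, 0.4000, 0.1000], E[r] = 1.6000, γ^t·E[r] = 1.600000, running G = 1.600000
t=1: π = [0.2800, 0.3700, 0.3500], E[r] = 0.7500, γ^t·E[r] = 0.675000, running G = 2.275000
t=2: π = [0.2890, 0.2950, 0.4160], E[r] = 0.8610, γ^t·E[r] = 0.697410, running G = 2.972410
t=3: π = [0.3115, 0.2752, 0.4133], E[r] = 0.9708, γ^t·E[r] = 0.707713, running G = 3.680123

G = 3.6801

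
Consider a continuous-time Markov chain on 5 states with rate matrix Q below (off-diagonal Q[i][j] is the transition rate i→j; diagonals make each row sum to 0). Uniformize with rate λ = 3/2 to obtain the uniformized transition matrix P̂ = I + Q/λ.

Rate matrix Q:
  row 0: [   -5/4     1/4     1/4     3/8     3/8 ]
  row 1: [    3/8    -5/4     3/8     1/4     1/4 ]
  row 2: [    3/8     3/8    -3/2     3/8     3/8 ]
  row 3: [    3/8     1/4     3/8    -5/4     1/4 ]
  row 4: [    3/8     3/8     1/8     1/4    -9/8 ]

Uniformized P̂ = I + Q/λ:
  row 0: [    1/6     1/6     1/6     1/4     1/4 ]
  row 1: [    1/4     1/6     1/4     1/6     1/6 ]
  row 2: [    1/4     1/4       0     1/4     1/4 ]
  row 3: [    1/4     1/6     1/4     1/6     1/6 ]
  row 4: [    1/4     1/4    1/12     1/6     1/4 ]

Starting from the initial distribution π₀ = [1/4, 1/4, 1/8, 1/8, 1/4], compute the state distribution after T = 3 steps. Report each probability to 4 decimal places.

t=0: π = [0.2500, 0.2500, 0.1250, 0.1250, 0.2500]
t=1: π = [0.2292, 0.1979, 0.1563, 0.1979, 0.2188]
t=2: π = [0.2309, 0.1979, 0.1554, 0.1988, 0.2170]
t=3: π = [0.2308, 0.1977, 0.1557, 0.1989, 0.2169]

π = [0.2308, 0.1977, 0.1557, 0.1989, 0.2169]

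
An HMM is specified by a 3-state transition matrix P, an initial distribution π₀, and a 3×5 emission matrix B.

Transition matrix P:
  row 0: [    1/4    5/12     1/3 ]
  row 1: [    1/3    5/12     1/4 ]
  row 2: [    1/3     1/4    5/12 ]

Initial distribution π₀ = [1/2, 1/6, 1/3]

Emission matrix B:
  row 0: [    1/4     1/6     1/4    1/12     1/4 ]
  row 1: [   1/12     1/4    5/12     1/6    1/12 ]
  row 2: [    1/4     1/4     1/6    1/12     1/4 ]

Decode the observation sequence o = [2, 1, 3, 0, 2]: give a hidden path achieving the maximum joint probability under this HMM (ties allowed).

t=0: δ = [1.250e-01, 6.944e-02, 5.556e-02]  (obs o_0=2)
t=1: δ = [5.208e-03, 1.302e-02, 1.042e-02]  ψ = [0, 0, 0]  (obs o_1=1)
t=2: δ = [3.617e-04, 9.042e-04, 3.617e-04]  ψ = [1, 1, 2]  (obs o_2=3)
t=3: δ = [7.535e-05, 3.140e-05, 5.651e-05]  ψ = [1, 1, 1]  (obs o_3=0)
t=4: δ = [4.710e-06, 1.308e-05, 4.186e-06]  ψ = [0, 0, 0]  (obs o_4=2)
backtrack: best end state = 1; path = [0, 1, 1, 0, 1]

path = [0, 1, 1, 0, 1]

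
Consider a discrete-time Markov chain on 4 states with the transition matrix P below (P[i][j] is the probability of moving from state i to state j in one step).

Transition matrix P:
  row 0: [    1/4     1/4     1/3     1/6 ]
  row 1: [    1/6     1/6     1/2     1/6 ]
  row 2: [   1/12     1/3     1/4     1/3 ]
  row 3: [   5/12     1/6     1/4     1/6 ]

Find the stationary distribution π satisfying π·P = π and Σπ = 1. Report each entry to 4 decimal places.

π = [0.2124, 0.2389, 0.3274, 0.2212]

Balance equations π_j = Σ_i π_i·P[i][j]:
  π_0 = 1/4·π_0 + 1/6·π_1 + 1/12·π_2 + 5/12·π_3
  π_1 = 1/4·π_0 + 1/6·π_1 + 1/3·π_2 + 1/6·π_3
  π_2 = 1/3·π_0 + 1/2·π_1 + 1/4·π_2 + 1/4·π_3
  normalize: π_0 + π_1 + π_2 + π_3 = 1
Solving the linear system gives exactly π = [24/113, 27/113, 37/113, 25/113].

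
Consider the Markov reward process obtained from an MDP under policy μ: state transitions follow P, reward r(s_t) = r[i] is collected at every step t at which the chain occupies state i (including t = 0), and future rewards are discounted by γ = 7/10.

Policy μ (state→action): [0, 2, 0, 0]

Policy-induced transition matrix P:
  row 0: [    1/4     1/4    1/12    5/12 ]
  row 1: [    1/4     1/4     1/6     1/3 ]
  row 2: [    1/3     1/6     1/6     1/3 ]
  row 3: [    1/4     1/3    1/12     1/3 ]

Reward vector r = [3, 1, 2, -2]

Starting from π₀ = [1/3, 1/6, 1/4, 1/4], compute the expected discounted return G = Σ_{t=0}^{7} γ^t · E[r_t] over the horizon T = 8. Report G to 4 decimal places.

t=0: π = [0.3333, 0.1667, 0.2500, 0.2500], E[r] = 1.1667, γ^t·E[r] = 1.166667, running G = 1.166667
t=1: π = [0.2708, 0.2500, 0.1181, 0.3611], E[r] = 0.5764, γ^t·E[r] = 0.403472, running G = 1.570139
t=2: π = [0.2598, 0.2703, 0.1140, 0.3559], E[r] = 0.5660, γ^t·E[r] = 0.277326, running G = 1.847465
t=3: π = [0.2595, 0.2702, 0.1154, 0.3550], E[r] = 0.5694, γ^t·E[r] = 0.195303, running G = 2.042768
t=4: π = [0.2596, 0.2700, 0.1155, 0.3550], E[r] = 0.5698, γ^t·E[r] = 0.136811, running G = 2.179580
t=5: π = [0.2596, 0.2700, 0.1155, 0.3550], E[r] = 0.5698, γ^t·E[r] = 0.095765, running G = 2.275345
t=6: π = [0.2596, 0.2700, 0.1155, 0.3550], E[r] = 0.5698, γ^t·E[r] = 0.067035, running G = 2.342380
t=7: π = [0.2596, 0.2700, 0.1155, 0.3550], E[r] = 0.5698, γ^t·E[r] = 0.046924, running G = 2.389304

G = 2.3893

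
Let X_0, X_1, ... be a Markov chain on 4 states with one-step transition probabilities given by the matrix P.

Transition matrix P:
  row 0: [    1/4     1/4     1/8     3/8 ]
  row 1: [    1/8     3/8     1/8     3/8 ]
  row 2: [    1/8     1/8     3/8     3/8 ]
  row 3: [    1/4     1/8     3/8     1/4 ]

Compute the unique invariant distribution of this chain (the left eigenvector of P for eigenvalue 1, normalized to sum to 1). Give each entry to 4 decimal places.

π = [0.1905, 0.1984, 0.2778, 0.3333]

Balance equations π_j = Σ_i π_i·P[i][j]:
  π_0 = 1/4·π_0 + 1/8·π_1 + 1/8·π_2 + 1/4·π_3
  π_1 = 1/4·π_0 + 3/8·π_1 + 1/8·π_2 + 1/8·π_3
  π_2 = 1/8·π_0 + 1/8·π_1 + 3/8·π_2 + 3/8·π_3
  normalize: π_0 + π_1 + π_2 + π_3 = 1
Solving the linear system gives exactly π = [4/21, 25/126, 5/18, 1/3].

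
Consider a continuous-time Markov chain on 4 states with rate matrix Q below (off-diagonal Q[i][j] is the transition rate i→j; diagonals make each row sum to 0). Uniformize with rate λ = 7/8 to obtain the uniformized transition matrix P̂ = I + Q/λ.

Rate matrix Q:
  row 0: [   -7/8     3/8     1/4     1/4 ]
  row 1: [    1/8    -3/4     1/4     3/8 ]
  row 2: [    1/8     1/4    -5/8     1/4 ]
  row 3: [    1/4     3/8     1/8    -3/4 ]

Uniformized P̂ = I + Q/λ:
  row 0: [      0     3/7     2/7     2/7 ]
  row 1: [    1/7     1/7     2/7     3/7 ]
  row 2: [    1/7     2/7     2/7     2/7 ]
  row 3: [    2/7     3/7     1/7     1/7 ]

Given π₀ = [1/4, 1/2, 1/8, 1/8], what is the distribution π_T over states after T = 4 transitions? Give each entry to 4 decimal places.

t=0: π = [0.2500, 0.5000, 0.1250, 0.1250]
t=1: π = [0.1250, 0.2679, 0.2679, 0.3393]
t=2: π = [0.1735, 0.3138, 0.2372, 0.2755]
t=3: π = [0.1574, 0.3050, 0.2464, 0.2912]
t=4: π = [0.1620, 0.3062, 0.2441, 0.2877]

π = [0.1620, 0.3062, 0.2441, 0.2877]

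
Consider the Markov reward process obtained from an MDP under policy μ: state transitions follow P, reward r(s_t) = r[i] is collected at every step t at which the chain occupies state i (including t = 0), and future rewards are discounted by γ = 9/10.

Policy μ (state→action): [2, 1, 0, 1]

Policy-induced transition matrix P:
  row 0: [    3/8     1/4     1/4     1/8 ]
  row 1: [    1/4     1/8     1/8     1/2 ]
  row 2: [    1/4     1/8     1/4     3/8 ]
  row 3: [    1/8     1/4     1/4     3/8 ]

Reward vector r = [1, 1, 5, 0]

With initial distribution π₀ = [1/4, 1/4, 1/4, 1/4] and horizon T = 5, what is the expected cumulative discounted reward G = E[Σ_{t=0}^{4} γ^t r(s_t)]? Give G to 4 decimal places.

G = 6.5618

t=0: π = [0.2500, 0.2500, 0.2500, 0.2500], E[r] = 1.7500, γ^t·E[r] = 1.750000, running G = 1.750000
t=1: π = [0.2500, 0.1875, 0.2188, 0.3438], E[r] = 1.5313, γ^t·E[r] = 1.378125, running G = 3.128125
t=2: π = [0.2383, 0.1992, 0.2266, 0.3359], E[r] = 1.5703, γ^t·E[r] = 1.271953, running G = 4.400078
t=3: π = [0.2378, 0.1968, 0.2251, 0.3403], E[r] = 1.5601, γ^t·E[r] = 1.137283, running G = 5.537361
t=4: π = [0.2372, 0.1973, 0.2254, 0.3401], E[r] = 1.5615, γ^t·E[r] = 1.024475, running G = 6.561836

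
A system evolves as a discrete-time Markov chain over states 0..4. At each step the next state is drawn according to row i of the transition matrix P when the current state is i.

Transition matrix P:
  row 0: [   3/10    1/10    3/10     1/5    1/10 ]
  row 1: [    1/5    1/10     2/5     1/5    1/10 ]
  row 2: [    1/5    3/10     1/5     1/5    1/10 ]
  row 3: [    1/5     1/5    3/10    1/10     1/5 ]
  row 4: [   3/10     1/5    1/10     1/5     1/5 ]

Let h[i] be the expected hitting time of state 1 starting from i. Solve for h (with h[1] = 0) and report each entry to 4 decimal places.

h = [5.5223, 0.0000, 4.5183, 4.9848, 5.1318]

First-step conditioning: h[1] = 0; for i ≠ 1, h[i] = 1 + Σ_k P[i][k]·h[k].
  h[0] = 1 + 3/10·h[0] + 3/10·h[2] + 1/5·h[3] + 1/10·h[4]
  h[2] = 1 + 1/5·h[0] + 1/5·h[2] + 1/5·h[3] + 1/10·h[4]
  h[3] = 1 + 1/5·h[0] + 3/10·h[2] + 1/10·h[3] + 1/5·h[4]
  h[4] = 1 + 3/10·h[0] + 1/10·h[2] + 1/5·h[3] + 1/5·h[4]
Solving the 4×4 linear system over states ≠ 1 gives exactly h = [5445/986, 0, 4455/986, 4915/986, 2530/493] (h[1] = 0 is the target).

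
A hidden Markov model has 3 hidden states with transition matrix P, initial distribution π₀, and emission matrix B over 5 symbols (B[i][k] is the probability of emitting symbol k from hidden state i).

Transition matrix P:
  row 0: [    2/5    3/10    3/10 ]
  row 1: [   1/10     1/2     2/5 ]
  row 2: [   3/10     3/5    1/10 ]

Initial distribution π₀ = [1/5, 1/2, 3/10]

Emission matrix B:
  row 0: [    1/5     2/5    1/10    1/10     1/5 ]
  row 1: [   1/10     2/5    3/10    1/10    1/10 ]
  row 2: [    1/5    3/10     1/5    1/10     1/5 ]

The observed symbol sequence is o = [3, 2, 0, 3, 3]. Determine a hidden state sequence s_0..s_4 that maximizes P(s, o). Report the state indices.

t=0: δ = [2.000e-02, 5.000e-02, 3.000e-02]  (obs o_0=3)
t=1: δ = [9.000e-04, 7.500e-03, 4.000e-03]  ψ = [2, 1, 1]  (obs o_1=2)
t=2: δ = [2.400e-04, 3.750e-04, 6.000e-04]  ψ = [2, 1, 1]  (obs o_2=0)
t=3: δ = [1.800e-05, 3.600e-05, 1.500e-05]  ψ = [2, 2, 1]  (obs o_3=3)
t=4: δ = [7.200e-07, 1.800e-06, 1.440e-06]  ψ = [0, 1, 1]  (obs o_4=3)
backtrack: best end state = 1; path = [1, 1, 2, 1, 1]

path = [1, 1, 2, 1, 1]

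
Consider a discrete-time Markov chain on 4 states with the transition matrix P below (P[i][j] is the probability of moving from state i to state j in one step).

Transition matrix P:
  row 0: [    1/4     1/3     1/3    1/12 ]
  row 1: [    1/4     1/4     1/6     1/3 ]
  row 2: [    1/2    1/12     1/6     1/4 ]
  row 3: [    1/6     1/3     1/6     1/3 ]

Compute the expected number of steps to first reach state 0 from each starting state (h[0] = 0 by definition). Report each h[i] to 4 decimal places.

h = [0.0000, 3.7729, 2.8035, 4.0873]

First-step conditioning: h[0] = 0; for i ≠ 0, h[i] = 1 + Σ_k P[i][k]·h[k].
  h[1] = 1 + 1/4·h[1] + 1/6·h[2] + 1/3·h[3]
  h[2] = 1 + 1/12·h[1] + 1/6·h[2] + 1/4·h[3]
  h[3] = 1 + 1/3·h[1] + 1/6·h[2] + 1/3·h[3]
Solving the 3×3 linear system over states ≠ 0 gives exactly h = [0, 864/229, 642/229, 936/229] (h[0] = 0 is the target).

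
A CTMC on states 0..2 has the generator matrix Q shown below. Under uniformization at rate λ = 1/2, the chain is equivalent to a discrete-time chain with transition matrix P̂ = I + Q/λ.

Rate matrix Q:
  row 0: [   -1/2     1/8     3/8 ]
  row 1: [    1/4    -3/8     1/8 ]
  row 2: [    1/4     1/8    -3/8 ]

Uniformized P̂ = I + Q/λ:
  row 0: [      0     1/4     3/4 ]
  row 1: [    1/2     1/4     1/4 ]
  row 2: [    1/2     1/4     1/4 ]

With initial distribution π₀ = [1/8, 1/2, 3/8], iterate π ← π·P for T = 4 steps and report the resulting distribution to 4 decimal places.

t=0: π = [0.1250, 0.5000, 0.3750]
t=1: π = [0.4375, 0.2500, 0.3125]
t=2: π = [0.2813, 0.2500, 0.4688]
t=3: π = [0.3594, 0.2500, 0.3906]
t=4: π = [0.3203, 0.2500, 0.4297]

π = [0.3203, 0.2500, 0.4297]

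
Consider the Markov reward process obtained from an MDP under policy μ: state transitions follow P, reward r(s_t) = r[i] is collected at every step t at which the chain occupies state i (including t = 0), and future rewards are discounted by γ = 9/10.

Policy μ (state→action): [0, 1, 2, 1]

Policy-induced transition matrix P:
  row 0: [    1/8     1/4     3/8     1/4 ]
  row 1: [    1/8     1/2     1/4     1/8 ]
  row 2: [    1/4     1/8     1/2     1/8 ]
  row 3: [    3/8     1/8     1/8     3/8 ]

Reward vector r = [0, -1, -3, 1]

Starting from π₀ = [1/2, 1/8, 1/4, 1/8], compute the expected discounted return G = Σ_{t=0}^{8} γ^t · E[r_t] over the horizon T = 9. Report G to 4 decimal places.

G = -6.1566

t=0: π = [0.5000, 0.1250, 0.2500, 0.1250], E[r] = -0.7500, γ^t·E[r] = -0.750000, running G = -0.750000
t=1: π = [0.1875, 0.2344, 0.3594, 0.2188], E[r] = -1.0938, γ^t·E[r] = -0.984375, running G = -1.734375
t=2: π = [0.2246, 0.2363, 0.3359, 0.2031], E[r] = -1.0410, γ^t·E[r] = -0.843223, running G = -2.577598
t=3: π = [0.2178, 0.2417, 0.3367, 0.2039], E[r] = -1.0479, γ^t·E[r] = -0.763884, running G = -3.341481
t=4: π = [0.2180, 0.2429, 0.3359, 0.2032], E[r] = -1.0474, γ^t·E[r] = -0.687195, running G = -4.028677
t=5: π = [0.2178, 0.2433, 0.3358, 0.2031], E[r] = -1.0478, γ^t·E[r] = -0.618703, running G = -4.647380
t=6: π = [0.2177, 0.2435, 0.3358, 0.2030], E[r] = -1.0479, γ^t·E[r] = -0.556889, running G = -5.204269
t=7: π = [0.2177, 0.2435, 0.3358, 0.2030], E[r] = -1.0479, γ^t·E[r] = -0.501226, running G = -5.705495
t=8: π = [0.2177, 0.2435, 0.3358, 0.2030], E[r] = -1.0480, γ^t·E[r] = -0.451112, running G = -6.156607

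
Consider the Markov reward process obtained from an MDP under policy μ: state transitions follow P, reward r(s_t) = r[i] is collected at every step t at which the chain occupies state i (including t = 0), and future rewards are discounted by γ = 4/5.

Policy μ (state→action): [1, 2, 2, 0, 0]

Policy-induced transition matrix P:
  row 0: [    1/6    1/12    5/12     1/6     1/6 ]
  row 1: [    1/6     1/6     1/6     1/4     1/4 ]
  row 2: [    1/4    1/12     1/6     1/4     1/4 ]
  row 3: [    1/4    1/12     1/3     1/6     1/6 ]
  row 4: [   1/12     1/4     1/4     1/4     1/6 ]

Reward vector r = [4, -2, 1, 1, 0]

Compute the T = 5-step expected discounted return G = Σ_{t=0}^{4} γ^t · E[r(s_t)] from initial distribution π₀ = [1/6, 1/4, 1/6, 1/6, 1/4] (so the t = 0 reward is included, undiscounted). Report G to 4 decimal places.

G = 2.7455

t=0: π = [0.1667, 0.2500, 0.1667, 0.1667, 0.2500], E[r] = 0.5000, γ^t·E[r] = 0.500000, running G = 0.500000
t=1: π = [0.1736, 0.1458, 0.2569, 0.2222, 0.2014], E[r] = 0.8819, γ^t·E[r] = 0.705556, running G = 1.205556
t=2: π = [0.1898, 0.1291, 0.2639, 0.2170, 0.2002], E[r] = 0.9821, γ^t·E[r] = 0.628519, running G = 1.834074
t=3: π = [0.1901, 0.1275, 0.2670, 0.2161, 0.1994], E[r] = 0.9884, γ^t·E[r] = 0.506049, running G = 2.340123
t=4: π = [0.1903, 0.1272, 0.2668, 0.2162, 0.1995], E[r] = 0.9898, γ^t·E[r] = 0.405426, running G = 2.745549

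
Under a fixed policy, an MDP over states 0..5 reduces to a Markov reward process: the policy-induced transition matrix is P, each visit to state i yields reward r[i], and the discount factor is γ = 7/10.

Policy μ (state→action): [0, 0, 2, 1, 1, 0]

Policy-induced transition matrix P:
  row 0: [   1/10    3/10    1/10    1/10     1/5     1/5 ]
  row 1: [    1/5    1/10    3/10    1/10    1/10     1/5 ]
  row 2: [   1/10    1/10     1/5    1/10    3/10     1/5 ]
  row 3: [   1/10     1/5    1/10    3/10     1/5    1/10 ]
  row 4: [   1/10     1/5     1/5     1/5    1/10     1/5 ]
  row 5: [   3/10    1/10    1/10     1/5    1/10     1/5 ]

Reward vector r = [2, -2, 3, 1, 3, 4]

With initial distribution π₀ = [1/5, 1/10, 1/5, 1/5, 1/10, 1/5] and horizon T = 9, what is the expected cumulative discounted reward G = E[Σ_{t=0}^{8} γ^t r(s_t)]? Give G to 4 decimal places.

t=0: π = [0.2000, 0.1000, 0.2000, 0.2000, 0.1000, 0.2000], E[r] = 2.1000, γ^t·E[r] = 2.100000, running G = 2.100000
t=1: π = [0.1500, 0.1700, 0.1500, 0.1700, 0.1800, 0.1800], E[r] = 1.8400, γ^t·E[r] = 1.288000, running G = 3.388000
t=2: π = [0.1530, 0.1650, 0.1670, 0.1700, 0.1620, 0.1830], E[r] = 1.8650, γ^t·E[r] = 0.913850, running G = 4.301850
t=3: π = [0.1531, 0.1638, 0.1659, 0.1685, 0.1657, 0.1830], E[r] = 1.8739, γ^t·E[r] = 0.642748, running G = 4.944598
t=4: π = [0.1530, 0.1640, 0.1659, 0.1686, 0.1653, 0.1832], E[r] = 1.8728, γ^t·E[r] = 0.449666, running G = 5.394264
t=5: π = [0.1530, 0.1640, 0.1659, 0.1686, 0.1653, 0.1831], E[r] = 1.8730, γ^t·E[r] = 0.314803, running G = 5.709067
t=6: π = [0.1530, 0.1640, 0.1659, 0.1686, 0.1653, 0.1831], E[r] = 1.8730, γ^t·E[r] = 0.220358, running G = 5.929425
t=7: π = [0.1530, 0.1640, 0.1659, 0.1686, 0.1653, 0.1831], E[r] = 1.8730, γ^t·E[r] = 0.154251, running G = 6.083676
t=8: π = [0.1530, 0.1640, 0.1659, 0.1686, 0.1653, 0.1831], E[r] = 1.8730, γ^t·E[r] = 0.107975, running G = 6.191651

G = 6.1917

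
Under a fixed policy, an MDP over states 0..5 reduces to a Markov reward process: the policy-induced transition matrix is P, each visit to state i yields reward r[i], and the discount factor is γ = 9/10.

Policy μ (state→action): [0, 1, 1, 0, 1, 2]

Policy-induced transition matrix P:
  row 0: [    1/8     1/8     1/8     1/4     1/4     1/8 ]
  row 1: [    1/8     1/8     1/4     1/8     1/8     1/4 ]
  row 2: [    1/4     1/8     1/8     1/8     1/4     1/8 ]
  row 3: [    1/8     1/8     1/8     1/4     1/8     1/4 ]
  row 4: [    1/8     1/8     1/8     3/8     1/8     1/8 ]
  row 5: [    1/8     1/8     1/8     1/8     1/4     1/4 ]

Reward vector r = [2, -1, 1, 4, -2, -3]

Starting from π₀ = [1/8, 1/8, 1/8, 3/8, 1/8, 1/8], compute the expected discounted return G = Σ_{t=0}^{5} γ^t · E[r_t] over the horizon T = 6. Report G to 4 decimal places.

G = 1.9214

t=0: π = [0.1250, 0.1250, 0.1250, 0.3750, 0.1250, 0.1250], E[r] = 1.1250, γ^t·E[r] = 1.125000, running G = 1.125000
t=1: π = [0.1406, 0.1250, 0.1406, 0.2188, 0.1719, 0.2031], E[r] = 0.2188, γ^t·E[r] = 0.196875, running G = 1.321875
t=2: π = [0.1426, 0.1250, 0.1406, 0.2129, 0.1855, 0.1934], E[r] = 0.2012, γ^t·E[r] = 0.162949, running G = 1.484824
t=3: π = [0.1426, 0.1250, 0.1406, 0.2158, 0.1846, 0.1914], E[r] = 0.2207, γ^t·E[r] = 0.160893, running G = 1.645717
t=4: π = [0.1426, 0.1250, 0.1406, 0.2159, 0.1843, 0.1915], E[r] = 0.2213, γ^t·E[r] = 0.145204, running G = 1.790921
t=5: π = [0.1426, 0.1250, 0.1406, 0.2159, 0.1843, 0.1916], E[r] = 0.2210, γ^t·E[r] = 0.130503, running G = 1.921424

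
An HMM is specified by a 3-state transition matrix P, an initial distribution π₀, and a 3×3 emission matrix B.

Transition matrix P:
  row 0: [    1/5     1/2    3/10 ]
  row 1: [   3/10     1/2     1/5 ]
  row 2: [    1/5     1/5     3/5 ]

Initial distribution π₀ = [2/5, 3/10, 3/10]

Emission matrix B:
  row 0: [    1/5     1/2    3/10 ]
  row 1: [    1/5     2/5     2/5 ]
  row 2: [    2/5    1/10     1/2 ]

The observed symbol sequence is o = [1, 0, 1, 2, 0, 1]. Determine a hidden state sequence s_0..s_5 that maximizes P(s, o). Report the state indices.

path = [0, 1, 1, 1, 1, 1]

t=0: δ = [2.000e-01, 1.200e-01, 3.000e-02]  (obs o_0=1)
t=1: δ = [8.000e-03, 2.000e-02, 2.400e-02]  ψ = [0, 0, 0]  (obs o_1=0)
t=2: δ = [3.000e-03, 4.000e-03, 1.440e-03]  ψ = [1, 1, 2]  (obs o_2=1)
t=3: δ = [3.600e-04, 8.000e-04, 4.500e-04]  ψ = [1, 1, 0]  (obs o_3=2)
t=4: δ = [4.800e-05, 8.000e-05, 1.080e-04]  ψ = [1, 1, 2]  (obs o_4=0)
t=5: δ = [1.200e-05, 1.600e-05, 6.480e-06]  ψ = [1, 1, 2]  (obs o_5=1)
backtrack: best end state = 1; path = [0, 1, 1, 1, 1, 1]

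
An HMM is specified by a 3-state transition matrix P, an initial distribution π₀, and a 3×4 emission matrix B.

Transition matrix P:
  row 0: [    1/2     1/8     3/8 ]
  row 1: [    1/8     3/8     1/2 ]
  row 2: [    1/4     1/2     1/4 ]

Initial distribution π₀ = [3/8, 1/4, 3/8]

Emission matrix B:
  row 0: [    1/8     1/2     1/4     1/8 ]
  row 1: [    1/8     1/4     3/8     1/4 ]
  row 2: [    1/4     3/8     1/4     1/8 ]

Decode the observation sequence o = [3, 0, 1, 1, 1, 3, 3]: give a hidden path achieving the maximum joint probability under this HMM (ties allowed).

path = [1, 2, 0, 0, 2, 1, 1]

t=0: δ = [4.688e-02, 6.250e-02, 4.688e-02]  (obs o_0=3)
t=1: δ = [2.930e-03, 2.930e-03, 7.812e-03]  ψ = [0, 1, 1]  (obs o_1=0)
t=2: δ = [9.766e-04, 9.766e-04, 7.324e-04]  ψ = [2, 2, 2]  (obs o_2=1)
t=3: δ = [2.441e-04, 9.155e-05, 1.831e-04]  ψ = [0, 1, 1]  (obs o_3=1)
t=4: δ = [6.104e-05, 2.289e-05, 3.433e-05]  ψ = [0, 2, 0]  (obs o_4=1)
t=5: δ = [3.815e-06, 4.292e-06, 2.861e-06]  ψ = [0, 2, 0]  (obs o_5=3)
t=6: δ = [2.384e-07, 4.023e-07, 2.682e-07]  ψ = [0, 1, 1]  (obs o_6=3)
backtrack: best end state = 1; path = [1, 2, 0, 0, 2, 1, 1]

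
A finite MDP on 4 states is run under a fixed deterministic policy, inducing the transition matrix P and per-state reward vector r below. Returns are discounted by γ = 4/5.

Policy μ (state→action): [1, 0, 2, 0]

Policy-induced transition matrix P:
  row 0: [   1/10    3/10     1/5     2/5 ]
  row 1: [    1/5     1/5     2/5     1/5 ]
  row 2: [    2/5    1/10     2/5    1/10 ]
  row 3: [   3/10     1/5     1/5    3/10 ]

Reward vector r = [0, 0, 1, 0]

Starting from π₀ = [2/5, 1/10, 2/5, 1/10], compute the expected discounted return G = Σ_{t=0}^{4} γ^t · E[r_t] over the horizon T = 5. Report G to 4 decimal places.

t=0: π = [0.4000, 0.1000, 0.4000, 0.1000], E[r] = 0.4000, γ^t·E[r] = 0.400000, running G = 0.400000
t=1: π = [0.2500, 0.2000, 0.3000, 0.2500], E[r] = 0.3000, γ^t·E[r] = 0.240000, running G = 0.640000
t=2: π = [0.2600, 0.1950, 0.3000, 0.2450], E[r] = 0.3000, γ^t·E[r] = 0.192000, running G = 0.832000
t=3: π = [0.2585, 0.1960, 0.2990, 0.2465], E[r] = 0.2990, γ^t·E[r] = 0.153088, running G = 0.985088
t=4: π = [0.2586, 0.1960, 0.2990, 0.2465], E[r] = 0.2990, γ^t·E[r] = 0.122470, running G = 1.107558

G = 1.1076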